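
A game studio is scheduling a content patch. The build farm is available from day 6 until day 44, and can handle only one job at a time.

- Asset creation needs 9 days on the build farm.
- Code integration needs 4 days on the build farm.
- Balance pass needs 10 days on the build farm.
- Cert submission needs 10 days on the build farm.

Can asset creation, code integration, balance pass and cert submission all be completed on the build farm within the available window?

The build farm window is 44 − 6 = 38 days.
Running back to back, the jobs need 9 + 4 + 10 + 10 = 33 days on the build farm.
Since 33 ≤ 38, they fit within the window.

Yes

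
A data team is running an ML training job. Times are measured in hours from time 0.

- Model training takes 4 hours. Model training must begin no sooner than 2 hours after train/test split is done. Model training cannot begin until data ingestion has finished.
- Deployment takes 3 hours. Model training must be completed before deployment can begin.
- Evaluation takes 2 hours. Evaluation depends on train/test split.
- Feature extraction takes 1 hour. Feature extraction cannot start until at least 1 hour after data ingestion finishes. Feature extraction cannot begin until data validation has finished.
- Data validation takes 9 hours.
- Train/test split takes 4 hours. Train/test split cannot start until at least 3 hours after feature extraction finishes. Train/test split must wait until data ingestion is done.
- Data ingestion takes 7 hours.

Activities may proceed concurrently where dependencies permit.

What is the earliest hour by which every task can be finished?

Data validation has no prerequisites, so it starts at hour 0 and finishes at hour 9.
Data ingestion can start immediately at hour 0; it finishes at hour 7.
Feature extraction cannot start until data ingestion (finishes hour 7, plus 1-hour gap → hour 8); data validation (finishes hour 9). The controlling bound is hour 9, so feature extraction finishes at 9 + 1 = hour 10.
Train/test split cannot start until feature extraction (finishes hour 10, plus 3-hour gap → hour 13); data ingestion (finishes hour 7). The controlling bound is hour 13, so train/test split finishes at 13 + 4 = hour 17.
Evaluation waits on train/test split (finishes hour 17), so it starts at hour 17 and finishes at 17 + 2 = hour 19.
Model training has to wait for train/test split (finishes hour 17, plus 2-hour gap → hour 19); data ingestion (finishes hour 7). The latest of these is hour 19, so model training runs hour 19 to 19 + 4 = hour 23.
Deployment waits on model training (finishes hour 23), so it starts at hour 23 and finishes at 23 + 3 = hour 26.
All tasks are finished once the last one completes. Finish times: Data ingestion at 7, Data validation at 9, Feature extraction at 10, Train/test split at 17, Model training at 23, Evaluation at 19, Deployment at 26. The latest is hour 26.

26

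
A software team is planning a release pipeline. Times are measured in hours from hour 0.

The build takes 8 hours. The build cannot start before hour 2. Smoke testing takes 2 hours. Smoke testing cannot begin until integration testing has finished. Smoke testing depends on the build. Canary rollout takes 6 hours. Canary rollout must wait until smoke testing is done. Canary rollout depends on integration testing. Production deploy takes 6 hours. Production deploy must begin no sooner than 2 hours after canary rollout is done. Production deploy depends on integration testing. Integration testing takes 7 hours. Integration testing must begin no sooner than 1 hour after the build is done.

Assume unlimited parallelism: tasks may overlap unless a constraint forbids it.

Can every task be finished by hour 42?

Yes

The build cannot begin until its own release at hour 2. It runs from hour 2 to 2 + 8 = hour 10.
After the build (finishes hour 10, plus 1-hour gap → hour 11), integration testing can start at hour 11 and finishes at hour 18.
Smoke testing cannot start until integration testing (finishes hour 18); the build (finishes hour 10). The controlling bound is hour 18, so smoke testing finishes at 18 + 2 = hour 20.
Canary rollout needs all of smoke testing (finishes hour 20); integration testing (finishes hour 18). That puts its earliest start at hour 20; it finishes at 20 + 6 = hour 26.
Production deploy cannot start until canary rollout (finishes hour 26, plus 2-hour gap → hour 28); integration testing (finishes hour 18). The controlling bound is hour 28, so production deploy finishes at 28 + 6 = hour 34.
Every task is finished by hour 34, which is no later than the deadline of 42, so the schedule is feasible.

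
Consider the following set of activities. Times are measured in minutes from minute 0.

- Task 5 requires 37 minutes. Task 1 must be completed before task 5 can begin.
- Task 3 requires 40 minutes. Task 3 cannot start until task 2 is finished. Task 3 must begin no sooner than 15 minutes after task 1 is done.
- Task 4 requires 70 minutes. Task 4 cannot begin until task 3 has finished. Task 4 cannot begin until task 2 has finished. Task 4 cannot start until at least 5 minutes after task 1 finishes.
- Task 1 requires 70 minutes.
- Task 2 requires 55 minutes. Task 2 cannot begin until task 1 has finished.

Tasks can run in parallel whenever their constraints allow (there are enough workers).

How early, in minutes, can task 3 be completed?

165

Nothing blocks task 1, so it runs from minute 0 to minute 70.
After task 1 (finishes minute 70), task 2 can start at minute 70 and finishes at minute 125.
Task 3 needs all of task 2 (finishes minute 125); task 1 (finishes minute 70, plus 15-minute gap → minute 85). That puts its earliest start at minute 125; it finishes at 125 + 40 = minute 165.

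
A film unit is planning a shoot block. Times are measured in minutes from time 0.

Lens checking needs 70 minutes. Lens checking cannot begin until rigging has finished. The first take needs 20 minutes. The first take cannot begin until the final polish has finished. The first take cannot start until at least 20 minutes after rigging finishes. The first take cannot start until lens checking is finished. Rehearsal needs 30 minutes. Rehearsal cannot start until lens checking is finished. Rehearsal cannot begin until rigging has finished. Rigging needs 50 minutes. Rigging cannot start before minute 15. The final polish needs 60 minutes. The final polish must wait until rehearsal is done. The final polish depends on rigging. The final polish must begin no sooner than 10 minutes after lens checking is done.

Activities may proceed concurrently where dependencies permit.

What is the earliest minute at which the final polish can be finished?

Rigging cannot begin until its own release at minute 15. It runs from minute 15 to 15 + 50 = minute 65.
After rigging (finishes minute 65), lens checking can start at minute 65 and finishes at minute 135.
Rehearsal needs all of lens checking (finishes minute 135); rigging (finishes minute 65). That puts its earliest start at minute 135; it finishes at 135 + 30 = minute 165.
The final polish needs all of rehearsal (finishes minute 165); rigging (finishes minute 65); lens checking (finishes minute 135, plus 10-minute gap → minute 145). That puts its earliest start at minute 165; it finishes at 165 + 60 = minute 225.

225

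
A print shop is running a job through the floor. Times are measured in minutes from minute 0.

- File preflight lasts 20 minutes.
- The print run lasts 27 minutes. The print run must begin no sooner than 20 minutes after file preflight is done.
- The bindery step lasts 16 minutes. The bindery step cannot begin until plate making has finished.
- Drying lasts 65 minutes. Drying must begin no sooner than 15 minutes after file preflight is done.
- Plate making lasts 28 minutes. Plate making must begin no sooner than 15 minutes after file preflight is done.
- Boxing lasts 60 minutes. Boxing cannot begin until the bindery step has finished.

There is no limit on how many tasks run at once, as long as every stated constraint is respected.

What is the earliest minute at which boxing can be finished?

139

File preflight has no prerequisites, so it starts at minute 0 and finishes at minute 20.
Plate making waits on file preflight (finishes minute 20, plus 15-minute gap → minute 35), so it starts at minute 35 and finishes at 35 + 28 = minute 63.
After plate making (finishes minute 63), the bindery step can start at minute 63 and finishes at minute 79.
After the bindery step (finishes minute 79), boxing can start at minute 79 and finishes at minute 139.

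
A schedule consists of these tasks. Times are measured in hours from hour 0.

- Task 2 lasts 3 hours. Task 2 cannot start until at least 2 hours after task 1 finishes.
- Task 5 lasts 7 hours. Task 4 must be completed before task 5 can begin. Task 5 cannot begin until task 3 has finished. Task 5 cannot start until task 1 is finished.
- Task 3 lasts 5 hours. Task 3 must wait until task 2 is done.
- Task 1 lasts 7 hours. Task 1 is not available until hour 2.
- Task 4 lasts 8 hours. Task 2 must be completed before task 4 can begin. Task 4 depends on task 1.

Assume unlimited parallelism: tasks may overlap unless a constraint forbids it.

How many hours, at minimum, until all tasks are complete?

29

Task 1 cannot begin until its own release at hour 2. It runs from hour 2 to 2 + 7 = hour 9.
Task 2 waits on task 1 (finishes hour 9, plus 2-hour gap → hour 11), so it starts at hour 11 and finishes at 11 + 3 = hour 14.
For task 4: task 2 (finishes hour 14); task 1 (finishes hour 9). Taking the maximum gives a start of hour 14, and it finishes at 14 + 8 = hour 22.
Task 3 waits on task 2 (finishes hour 14), so it starts at hour 14 and finishes at 14 + 5 = hour 19.
Task 5 cannot start until task 4 (finishes hour 22); task 3 (finishes hour 19); task 1 (finishes hour 9). The controlling bound is hour 22, so task 5 finishes at 22 + 7 = hour 29.
All tasks are finished once the last one completes. Finish times: Task 1 at 9, Task 2 at 14, Task 3 at 19, Task 4 at 22, Task 5 at 29. The latest is hour 29.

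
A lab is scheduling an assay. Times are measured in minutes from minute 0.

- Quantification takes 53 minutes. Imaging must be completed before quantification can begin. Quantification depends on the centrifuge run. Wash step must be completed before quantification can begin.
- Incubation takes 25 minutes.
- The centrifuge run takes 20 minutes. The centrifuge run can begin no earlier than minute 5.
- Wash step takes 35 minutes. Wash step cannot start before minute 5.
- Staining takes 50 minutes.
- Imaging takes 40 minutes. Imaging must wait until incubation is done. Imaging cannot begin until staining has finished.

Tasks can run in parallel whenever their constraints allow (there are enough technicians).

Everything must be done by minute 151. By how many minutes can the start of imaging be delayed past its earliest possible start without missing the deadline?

Staining can start immediately at minute 0; it finishes at minute 50.
Nothing blocks incubation, so it runs from minute 0 to minute 25.
For imaging: incubation (finishes minute 25); staining (finishes minute 50). Taking the maximum gives a start of minute 50, and it finishes at 50 + 40 = minute 90.

Working backward from the deadline:
Nothing follows quantification; the deadline of minute 151 is its only limit. It must start by 151 − 53 = minute 98.
Imaging has to be done before quantification (must start by minute 98). That means finishing by minute 98, i.e. starting by 98 − 40 = minute 58.
So imaging can start as early as minute 50 and as late as minute 58, giving 58 − 50 = 8 minutes of slack.

8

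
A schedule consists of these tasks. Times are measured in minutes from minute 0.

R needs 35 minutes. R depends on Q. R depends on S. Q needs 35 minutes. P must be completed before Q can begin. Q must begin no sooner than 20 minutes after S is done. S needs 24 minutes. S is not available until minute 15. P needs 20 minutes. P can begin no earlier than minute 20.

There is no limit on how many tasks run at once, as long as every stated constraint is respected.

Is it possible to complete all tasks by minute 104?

S cannot begin until its own release at minute 15. It runs from minute 15 to 15 + 24 = minute 39.
After its own release at minute 20, P can start at minute 20 and finishes at minute 40.
Q needs all of P (finishes minute 40); S (finishes minute 39, plus 20-minute gap → minute 59). That puts its earliest start at minute 59; it finishes at 59 + 35 = minute 94.
R cannot start until Q (finishes minute 94); S (finishes minute 39). The controlling bound is minute 94, so R finishes at 94 + 35 = minute 129.
The earliest everything can be done is minute 129, which is after the deadline of 104, so it is not possible.

No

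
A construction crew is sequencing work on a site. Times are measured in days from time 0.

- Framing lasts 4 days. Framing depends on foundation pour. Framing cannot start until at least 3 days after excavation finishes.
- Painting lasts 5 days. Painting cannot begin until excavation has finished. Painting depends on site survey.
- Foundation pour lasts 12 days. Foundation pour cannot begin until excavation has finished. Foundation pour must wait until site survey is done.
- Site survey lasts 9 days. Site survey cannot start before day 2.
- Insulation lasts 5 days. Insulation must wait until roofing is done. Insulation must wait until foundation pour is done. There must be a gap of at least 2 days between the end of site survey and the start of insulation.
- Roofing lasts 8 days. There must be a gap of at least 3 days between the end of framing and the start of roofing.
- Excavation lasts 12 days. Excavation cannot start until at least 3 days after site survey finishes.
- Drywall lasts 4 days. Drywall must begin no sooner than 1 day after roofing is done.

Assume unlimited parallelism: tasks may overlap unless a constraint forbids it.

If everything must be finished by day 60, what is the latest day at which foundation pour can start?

28

Nothing follows insulation; the deadline of day 60 is its only limit. It must start by 60 − 5 = day 55.
To finish by day 60, drywall (duration 4) must start no later than day 56.
Roofing must finish in time for insulation (must start by day 55); drywall (must start by day 56, minus 1-day gap → day 55). The tightest is day 55, so roofing must start by 55 − 8 = day 47.
Since roofing (must start by day 47, minus 3-day gap → day 44) depends on it, framing must finish by day 44. Backing off its 4-day duration gives a latest start of day 40.
Foundation pour must finish in time for framing (must start by day 40); insulation (must start by day 55). The tightest is day 40, so foundation pour must start by 40 − 12 = day 28.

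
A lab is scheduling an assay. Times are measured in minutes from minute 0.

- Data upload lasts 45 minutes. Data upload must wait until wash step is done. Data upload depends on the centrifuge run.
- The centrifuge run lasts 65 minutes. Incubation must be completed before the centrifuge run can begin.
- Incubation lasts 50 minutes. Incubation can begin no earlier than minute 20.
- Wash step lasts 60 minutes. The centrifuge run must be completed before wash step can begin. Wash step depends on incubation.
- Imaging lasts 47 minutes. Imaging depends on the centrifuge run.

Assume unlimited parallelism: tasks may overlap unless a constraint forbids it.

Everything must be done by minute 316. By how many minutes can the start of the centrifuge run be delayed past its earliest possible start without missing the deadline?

Incubation waits on its own release at minute 20, so it starts at minute 20 and finishes at 20 + 50 = minute 70.
The centrifuge run cannot begin until incubation (finishes minute 70). It runs from minute 70 to 70 + 65 = minute 135.

Working backward from the deadline:
To finish by minute 316, data upload (duration 45) must start no later than minute 271.
Wash step has to be done before data upload (must start by minute 271). That means finishing by minute 271, i.e. starting by 271 − 60 = minute 211.
To finish by minute 316, imaging (duration 47) must start no later than minute 269.
The centrifuge run must finish in time for wash step (must start by minute 211); imaging (must start by minute 269); data upload (must start by minute 271). The tightest is minute 211, so the centrifuge run must start by 211 − 65 = minute 146.
So the centrifuge run can start as early as minute 70 and as late as minute 146, giving 146 − 70 = 76 minutes of slack.

76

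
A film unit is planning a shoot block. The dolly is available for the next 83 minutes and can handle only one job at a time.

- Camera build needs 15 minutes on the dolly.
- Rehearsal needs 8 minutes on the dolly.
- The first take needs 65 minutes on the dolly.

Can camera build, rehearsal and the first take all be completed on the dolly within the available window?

Running back to back, the jobs need 15 + 8 + 65 = 88 minutes on the dolly.
Since 88 > 83, they cannot all fit.

No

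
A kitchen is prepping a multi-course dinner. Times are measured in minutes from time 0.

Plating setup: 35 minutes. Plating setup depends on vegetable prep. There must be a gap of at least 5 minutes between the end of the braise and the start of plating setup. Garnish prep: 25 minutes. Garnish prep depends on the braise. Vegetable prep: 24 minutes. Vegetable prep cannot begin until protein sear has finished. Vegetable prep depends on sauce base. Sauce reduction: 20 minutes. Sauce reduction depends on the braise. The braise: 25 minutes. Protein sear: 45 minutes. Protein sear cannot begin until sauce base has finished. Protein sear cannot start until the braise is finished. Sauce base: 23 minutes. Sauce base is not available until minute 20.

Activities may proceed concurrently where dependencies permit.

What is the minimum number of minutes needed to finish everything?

147

The braise has no prerequisites, so it starts at minute 0 and finishes at minute 25.
After the braise (finishes minute 25), garnish prep can start at minute 25 and finishes at minute 50.
Sauce reduction cannot begin until the braise (finishes minute 25). It runs from minute 25 to 25 + 20 = minute 45.
After its own release at minute 20, sauce base can start at minute 20 and finishes at minute 43.
Protein sear has to wait for sauce base (finishes minute 43); the braise (finishes minute 25). The latest of these is minute 43, so protein sear runs minute 43 to 43 + 45 = minute 88.
Vegetable prep cannot start until protein sear (finishes minute 88); sauce base (finishes minute 43). The controlling bound is minute 88, so vegetable prep finishes at 88 + 24 = minute 112.
Plating setup cannot start until vegetable prep (finishes minute 112); the braise (finishes minute 25, plus 5-minute gap → minute 30). The controlling bound is minute 112, so plating setup finishes at 112 + 35 = minute 147.
All tasks are finished once the last one completes. Finish times: Sauce base at 43, The braise at 25, Protein sear at 88, Vegetable prep at 112, Sauce reduction at 45, Plating setup at 147, Garnish prep at 50. The latest is minute 147.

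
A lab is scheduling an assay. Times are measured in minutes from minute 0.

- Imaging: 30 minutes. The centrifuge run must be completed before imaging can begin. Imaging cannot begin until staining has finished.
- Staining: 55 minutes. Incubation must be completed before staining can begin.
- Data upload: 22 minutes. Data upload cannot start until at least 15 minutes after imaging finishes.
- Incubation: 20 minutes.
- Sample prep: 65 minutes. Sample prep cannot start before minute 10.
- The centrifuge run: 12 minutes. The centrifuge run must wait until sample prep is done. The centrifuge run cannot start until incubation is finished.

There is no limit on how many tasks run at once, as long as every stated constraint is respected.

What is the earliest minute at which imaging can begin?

Nothing blocks incubation, so it runs from minute 0 to minute 20.
After incubation (finishes minute 20), staining can start at minute 20 and finishes at minute 75.
Sample prep cannot begin until its own release at minute 10. It runs from minute 10 to 10 + 65 = minute 75.
For the centrifuge run: sample prep (finishes minute 75); incubation (finishes minute 20). Taking the maximum gives a start of minute 75, and it finishes at 75 + 12 = minute 87.
Imaging waits on the centrifuge run (finishes minute 87); staining (finishes minute 75). The latest of these is minute 87, which is the earliest imaging can start.

87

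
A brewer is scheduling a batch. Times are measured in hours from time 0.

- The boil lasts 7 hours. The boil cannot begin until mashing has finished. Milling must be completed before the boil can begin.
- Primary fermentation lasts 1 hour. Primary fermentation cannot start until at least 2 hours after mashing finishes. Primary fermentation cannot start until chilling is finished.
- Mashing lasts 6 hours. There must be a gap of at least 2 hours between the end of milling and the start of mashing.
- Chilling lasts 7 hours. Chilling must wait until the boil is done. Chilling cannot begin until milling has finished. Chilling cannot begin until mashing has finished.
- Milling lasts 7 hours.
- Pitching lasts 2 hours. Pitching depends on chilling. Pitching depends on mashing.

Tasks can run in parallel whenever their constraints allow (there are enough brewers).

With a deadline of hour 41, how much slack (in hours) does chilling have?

Milling can start immediately at hour 0; it finishes at hour 7.
Mashing waits on milling (finishes hour 7, plus 2-hour gap → hour 9), so it starts at hour 9 and finishes at 9 + 6 = hour 15.
The boil has to wait for mashing (finishes hour 15); milling (finishes hour 7). The latest of these is hour 15, so the boil runs hour 15 to 15 + 7 = hour 22.
For chilling: the boil (finishes hour 22); milling (finishes hour 7); mashing (finishes hour 15). Taking the maximum gives a start of hour 22, and it finishes at 22 + 7 = hour 29.

Working backward from the deadline:
To finish by hour 41, pitching (duration 2) must start no later than hour 39.
Primary fermentation must finish by hour 41; it takes 1 hour, so it must start by 41 − 1 = hour 40.
Chilling feeds pitching (must start by hour 39); primary fermentation (must start by hour 40). Taking the minimum, chilling must finish by hour 39 and start by 39 − 7 = hour 32.
So chilling can start as early as hour 22 and as late as hour 32, giving 32 − 22 = 10 hours of slack.

10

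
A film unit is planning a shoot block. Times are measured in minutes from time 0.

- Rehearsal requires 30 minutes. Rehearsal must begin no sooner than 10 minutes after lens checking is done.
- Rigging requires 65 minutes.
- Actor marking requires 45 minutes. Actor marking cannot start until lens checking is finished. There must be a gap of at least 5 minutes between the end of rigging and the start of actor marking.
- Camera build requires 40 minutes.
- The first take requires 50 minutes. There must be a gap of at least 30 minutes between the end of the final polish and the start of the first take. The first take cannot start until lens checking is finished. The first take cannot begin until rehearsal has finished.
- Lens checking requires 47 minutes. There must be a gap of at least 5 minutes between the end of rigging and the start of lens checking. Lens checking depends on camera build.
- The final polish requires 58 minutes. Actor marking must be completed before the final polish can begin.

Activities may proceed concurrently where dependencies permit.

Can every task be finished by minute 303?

Nothing blocks camera build, so it runs from minute 0 to minute 40.
Rigging has no prerequisites, so it starts at minute 0 and finishes at minute 65.
Lens checking has to wait for rigging (finishes minute 65, plus 5-minute gap → minute 70); camera build (finishes minute 40). The latest of these is minute 70, so lens checking runs minute 70 to 70 + 47 = minute 117.
Rehearsal waits on lens checking (finishes minute 117, plus 10-minute gap → minute 127), so it starts at minute 127 and finishes at 127 + 30 = minute 157.
Actor marking needs all of lens checking (finishes minute 117); rigging (finishes minute 65, plus 5-minute gap → minute 70). That puts its earliest start at minute 117; it finishes at 117 + 45 = minute 162.
The final polish waits on actor marking (finishes minute 162), so it starts at minute 162 and finishes at 162 + 58 = minute 220.
The first take needs all of the final polish (finishes minute 220, plus 30-minute gap → minute 250); lens checking (finishes minute 117); rehearsal (finishes minute 157). That puts its earliest start at minute 250; it finishes at 250 + 50 = minute 300.
Every task is finished by minute 300, which is no later than the deadline of 303, so the schedule is feasible.

Yes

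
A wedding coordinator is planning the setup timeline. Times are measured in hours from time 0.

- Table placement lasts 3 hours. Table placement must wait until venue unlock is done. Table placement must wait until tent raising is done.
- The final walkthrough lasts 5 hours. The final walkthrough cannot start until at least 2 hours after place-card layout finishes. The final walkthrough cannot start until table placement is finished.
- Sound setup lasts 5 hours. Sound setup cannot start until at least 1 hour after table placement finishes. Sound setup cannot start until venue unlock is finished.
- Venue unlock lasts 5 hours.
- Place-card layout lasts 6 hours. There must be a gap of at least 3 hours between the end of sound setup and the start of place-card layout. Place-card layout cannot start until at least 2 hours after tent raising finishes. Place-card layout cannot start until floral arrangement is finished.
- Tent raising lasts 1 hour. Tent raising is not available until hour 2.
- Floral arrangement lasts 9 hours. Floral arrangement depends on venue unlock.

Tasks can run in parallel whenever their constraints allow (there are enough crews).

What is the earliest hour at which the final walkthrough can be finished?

Tent raising waits on its own release at hour 2, so it starts at hour 2 and finishes at 2 + 1 = hour 3.
Venue unlock has no prerequisites, so it starts at hour 0 and finishes at hour 5.
After venue unlock (finishes hour 5), floral arrangement can start at hour 5 and finishes at hour 14.
Table placement cannot start until venue unlock (finishes hour 5); tent raising (finishes hour 3). The controlling bound is hour 5, so table placement finishes at 5 + 3 = hour 8.
Sound setup needs all of table placement (finishes hour 8, plus 1-hour gap → hour 9); venue unlock (finishes hour 5). That puts its earliest start at hour 9; it finishes at 9 + 5 = hour 14.
For place-card layout: sound setup (finishes hour 14, plus 3-hour gap → hour 17); tent raising (finishes hour 3, plus 2-hour gap → hour 5); floral arrangement (finishes hour 14). Taking the maximum gives a start of hour 17, and it finishes at 17 + 6 = hour 23.
The final walkthrough needs all of place-card layout (finishes hour 23, plus 2-hour gap → hour 25); table placement (finishes hour 8). That puts its earliest start at hour 25; it finishes at 25 + 5 = hour 30.

30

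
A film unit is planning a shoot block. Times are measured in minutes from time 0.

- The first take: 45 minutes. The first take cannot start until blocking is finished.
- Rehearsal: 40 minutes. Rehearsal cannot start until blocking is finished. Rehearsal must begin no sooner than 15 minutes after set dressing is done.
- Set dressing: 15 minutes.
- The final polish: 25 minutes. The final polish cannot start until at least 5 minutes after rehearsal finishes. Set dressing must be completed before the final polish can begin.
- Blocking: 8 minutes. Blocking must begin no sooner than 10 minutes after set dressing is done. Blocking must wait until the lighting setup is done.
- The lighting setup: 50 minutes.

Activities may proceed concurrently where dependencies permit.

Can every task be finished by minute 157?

The lighting setup has no prerequisites, so it starts at minute 0 and finishes at minute 50.
Set dressing has no prerequisites, so it starts at minute 0 and finishes at minute 15.
Blocking cannot start until set dressing (finishes minute 15, plus 10-minute gap → minute 25); the lighting setup (finishes minute 50). The controlling bound is minute 50, so blocking finishes at 50 + 8 = minute 58.
After blocking (finishes minute 58), the first take can start at minute 58 and finishes at minute 103.
For rehearsal: blocking (finishes minute 58); set dressing (finishes minute 15, plus 15-minute gap → minute 30). Taking the maximum gives a start of minute 58, and it finishes at 58 + 40 = minute 98.
The final polish cannot start until rehearsal (finishes minute 98, plus 5-minute gap → minute 103); set dressing (finishes minute 15). The controlling bound is minute 103, so the final polish finishes at 103 + 25 = minute 128.
Every task is finished by minute 128, which is no later than the deadline of 157, so the schedule is feasible.

Yes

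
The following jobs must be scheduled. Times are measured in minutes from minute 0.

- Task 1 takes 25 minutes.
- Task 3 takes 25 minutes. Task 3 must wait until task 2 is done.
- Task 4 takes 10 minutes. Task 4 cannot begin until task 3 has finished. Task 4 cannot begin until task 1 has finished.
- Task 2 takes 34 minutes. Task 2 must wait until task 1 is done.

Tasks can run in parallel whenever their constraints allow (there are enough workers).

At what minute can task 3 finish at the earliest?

84

Nothing blocks task 1, so it runs from minute 0 to minute 25.
After task 1 (finishes minute 25), task 2 can start at minute 25 and finishes at minute 59.
Task 3 waits on task 2 (finishes minute 59), so it starts at minute 59 and finishes at 59 + 25 = minute 84.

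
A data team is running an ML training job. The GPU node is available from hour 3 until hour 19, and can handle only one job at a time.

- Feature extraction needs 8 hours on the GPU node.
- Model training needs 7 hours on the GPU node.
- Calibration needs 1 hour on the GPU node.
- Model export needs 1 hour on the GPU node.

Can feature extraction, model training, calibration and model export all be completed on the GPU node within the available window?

The GPU node window is 19 − 3 = 16 hours.
Running back to back, the jobs need 8 + 7 + 1 + 1 = 17 hours on the GPU node.
Since 17 > 16, they cannot all fit.

No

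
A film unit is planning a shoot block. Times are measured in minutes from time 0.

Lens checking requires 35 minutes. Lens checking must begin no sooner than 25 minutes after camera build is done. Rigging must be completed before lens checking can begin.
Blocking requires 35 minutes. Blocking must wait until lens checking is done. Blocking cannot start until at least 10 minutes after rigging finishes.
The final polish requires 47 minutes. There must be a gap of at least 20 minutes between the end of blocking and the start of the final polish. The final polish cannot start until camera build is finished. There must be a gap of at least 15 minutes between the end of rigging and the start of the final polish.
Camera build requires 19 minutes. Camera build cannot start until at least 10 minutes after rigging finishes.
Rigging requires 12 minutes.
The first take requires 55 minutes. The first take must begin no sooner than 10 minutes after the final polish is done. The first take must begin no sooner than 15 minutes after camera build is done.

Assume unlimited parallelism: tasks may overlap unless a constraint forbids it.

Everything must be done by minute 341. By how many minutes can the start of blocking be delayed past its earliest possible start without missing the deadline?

73

Rigging can start immediately at minute 0; it finishes at minute 12.
Camera build waits on rigging (finishes minute 12, plus 10-minute gap → minute 22), so it starts at minute 22 and finishes at 22 + 19 = minute 41.
For lens checking: camera build (finishes minute 41, plus 25-minute gap → minute 66); rigging (finishes minute 12). Taking the maximum gives a start of minute 66, and it finishes at 66 + 35 = minute 101.
Blocking has to wait for lens checking (finishes minute 101); rigging (finishes minute 12, plus 10-minute gap → minute 22). The latest of these is minute 101, so blocking runs minute 101 to 101 + 35 = minute 136.

Working backward from the deadline:
The first take must finish by minute 341; it takes 55 minutes, so it must start by 341 − 55 = minute 286.
Since the first take (must start by minute 286, minus 10-minute gap → minute 276) depends on it, the final polish must finish by minute 276. Backing off its 47-minute duration gives a latest start of minute 229.
Blocking must finish before the final polish (must start by minute 229, minus 20-minute gap → minute 209). With a 35-minute duration, blocking must start by 209 − 35 = minute 174.
So blocking can start as early as minute 101 and as late as minute 174, giving 174 − 101 = 73 minutes of slack.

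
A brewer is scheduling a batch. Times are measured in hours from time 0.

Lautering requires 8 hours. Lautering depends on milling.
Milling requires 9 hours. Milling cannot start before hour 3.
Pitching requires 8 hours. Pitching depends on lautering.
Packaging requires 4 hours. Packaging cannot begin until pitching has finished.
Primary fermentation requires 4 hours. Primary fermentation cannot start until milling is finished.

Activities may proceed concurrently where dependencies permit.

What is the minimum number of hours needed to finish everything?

32

After its own release at hour 3, milling can start at hour 3 and finishes at hour 12.
Primary fermentation cannot begin until milling (finishes hour 12). It runs from hour 12 to 12 + 4 = hour 16.
Lautering cannot begin until milling (finishes hour 12). It runs from hour 12 to 12 + 8 = hour 20.
After lautering (finishes hour 20), pitching can start at hour 20 and finishes at hour 28.
Packaging waits on pitching (finishes hour 28), so it starts at hour 28 and finishes at 28 + 4 = hour 32.
All tasks are finished once the last one completes. Finish times: Milling at 12, Lautering at 20, Pitching at 28, Primary fermentation at 16, Packaging at 32. The latest is hour 32.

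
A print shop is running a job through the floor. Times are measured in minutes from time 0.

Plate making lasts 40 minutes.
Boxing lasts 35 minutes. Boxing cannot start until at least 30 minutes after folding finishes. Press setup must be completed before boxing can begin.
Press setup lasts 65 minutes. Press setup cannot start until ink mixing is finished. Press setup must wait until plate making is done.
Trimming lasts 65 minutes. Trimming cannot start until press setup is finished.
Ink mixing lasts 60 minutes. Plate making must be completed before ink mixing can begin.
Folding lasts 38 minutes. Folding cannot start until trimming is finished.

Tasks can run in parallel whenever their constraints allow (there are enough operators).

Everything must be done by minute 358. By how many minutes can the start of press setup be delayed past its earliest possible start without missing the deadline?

Plate making has no prerequisites, so it starts at minute 0 and finishes at minute 40.
After plate making (finishes minute 40), ink mixing can start at minute 40 and finishes at minute 100.
For press setup: ink mixing (finishes minute 100); plate making (finishes minute 40). Taking the maximum gives a start of minute 100, and it finishes at 100 + 65 = minute 165.

Working backward from the deadline:
To finish by minute 358, boxing (duration 35) must start no later than minute 323.
Folding feeds into boxing (must start by minute 323, minus 30-minute gap → minute 293); so folding must finish by minute 293 and therefore start by minute 255.
Trimming has to be done before folding (must start by minute 255). That means finishing by minute 255, i.e. starting by 255 − 65 = minute 190.
For press setup: trimming (must start by minute 190); boxing (must start by minute 323). The most restrictive is minute 190; with a 65-minute duration, press setup must start by minute 125.
So press setup can start as early as minute 100 and as late as minute 125, giving 125 − 100 = 25 minutes of slack.

25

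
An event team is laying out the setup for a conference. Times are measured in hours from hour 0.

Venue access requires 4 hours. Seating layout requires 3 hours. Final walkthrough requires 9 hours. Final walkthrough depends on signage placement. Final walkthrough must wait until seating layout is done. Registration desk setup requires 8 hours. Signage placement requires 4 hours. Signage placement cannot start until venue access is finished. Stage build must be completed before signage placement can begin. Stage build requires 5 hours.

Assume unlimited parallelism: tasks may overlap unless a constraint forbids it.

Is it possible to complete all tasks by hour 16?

Registration desk setup can start immediately at hour 0; it finishes at hour 8.
Nothing blocks seating layout, so it runs from hour 0 to hour 3.
Stage build has no prerequisites, so it starts at hour 0 and finishes at hour 5.
Nothing blocks venue access, so it runs from hour 0 to hour 4.
Signage placement has to wait for venue access (finishes hour 4); stage build (finishes hour 5). The latest of these is hour 5, so signage placement runs hour 5 to 5 + 4 = hour 9.
Final walkthrough cannot start until signage placement (finishes hour 9); seating layout (finishes hour 3). The controlling bound is hour 9, so final walkthrough finishes at 9 + 9 = hour 18.
The earliest everything can be done is hour 18, which is after the deadline of 16, so it is not possible.

No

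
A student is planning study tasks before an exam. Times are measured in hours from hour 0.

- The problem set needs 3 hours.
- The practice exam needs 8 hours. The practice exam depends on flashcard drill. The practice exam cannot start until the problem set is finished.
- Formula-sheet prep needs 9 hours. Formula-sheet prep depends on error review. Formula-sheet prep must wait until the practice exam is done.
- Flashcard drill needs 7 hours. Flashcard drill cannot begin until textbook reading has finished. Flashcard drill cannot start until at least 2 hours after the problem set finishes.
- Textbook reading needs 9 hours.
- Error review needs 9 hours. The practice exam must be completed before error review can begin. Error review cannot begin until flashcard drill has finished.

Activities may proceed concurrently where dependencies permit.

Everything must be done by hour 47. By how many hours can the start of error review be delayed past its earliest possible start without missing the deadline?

The problem set can start immediately at hour 0; it finishes at hour 3.
Textbook reading has no prerequisites, so it starts at hour 0 and finishes at hour 9.
Flashcard drill cannot start until textbook reading (finishes hour 9); the problem set (finishes hour 3, plus 2-hour gap → hour 5). The controlling bound is hour 9, so flashcard drill finishes at 9 + 7 = hour 16.
The practice exam has to wait for flashcard drill (finishes hour 16); the problem set (finishes hour 3). The latest of these is hour 16, so the practice exam runs hour 16 to 16 + 8 = hour 24.
Error review cannot start until the practice exam (finishes hour 24); flashcard drill (finishes hour 16). The controlling bound is hour 24, so error review finishes at 24 + 9 = hour 33.

Working backward from the deadline:
To finish by hour 47, formula-sheet prep (duration 9) must start no later than hour 38.
Error review must finish before formula-sheet prep (must start by hour 38). With a 9-hour duration, error review must start by 38 − 9 = hour 29.
So error review can start as early as hour 24 and as late as hour 29, giving 29 − 24 = 5 hours of slack.

5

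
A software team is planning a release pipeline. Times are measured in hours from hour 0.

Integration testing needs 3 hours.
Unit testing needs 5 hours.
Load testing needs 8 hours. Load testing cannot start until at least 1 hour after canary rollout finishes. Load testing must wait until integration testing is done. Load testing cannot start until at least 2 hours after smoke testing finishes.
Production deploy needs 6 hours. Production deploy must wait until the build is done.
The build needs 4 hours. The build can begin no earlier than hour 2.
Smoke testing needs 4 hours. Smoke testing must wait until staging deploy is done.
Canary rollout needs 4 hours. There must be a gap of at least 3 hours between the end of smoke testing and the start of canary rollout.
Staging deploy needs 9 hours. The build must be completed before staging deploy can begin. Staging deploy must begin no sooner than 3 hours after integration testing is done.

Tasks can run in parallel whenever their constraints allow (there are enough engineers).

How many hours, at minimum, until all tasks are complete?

Integration testing has no prerequisites, so it starts at hour 0 and finishes at hour 3.
Unit testing can start immediately at hour 0; it finishes at hour 5.
The build cannot begin until its own release at hour 2. It runs from hour 2 to 2 + 4 = hour 6.
After the build (finishes hour 6), production deploy can start at hour 6 and finishes at hour 12.
For staging deploy: the build (finishes hour 6); integration testing (finishes hour 3, plus 3-hour gap → hour 6). Taking the maximum gives a start of hour 6, and it finishes at 6 + 9 = hour 15.
Smoke testing cannot begin until staging deploy (finishes hour 15). It runs from hour 15 to 15 + 4 = hour 19.
After smoke testing (finishes hour 19, plus 3-hour gap → hour 22), canary rollout can start at hour 22 and finishes at hour 26.
Load testing cannot start until canary rollout (finishes hour 26, plus 1-hour gap → hour 27); integration testing (finishes hour 3); smoke testing (finishes hour 19, plus 2-hour gap → hour 21). The controlling bound is hour 27, so load testing finishes at 27 + 8 = hour 35.
All tasks are finished once the last one completes. Finish times: The build at 6, Unit testing at 5, Integration testing at 3, Staging deploy at 15, Smoke testing at 19, Canary rollout at 26, Load testing at 35, Production deploy at 12. The latest is hour 35.

35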